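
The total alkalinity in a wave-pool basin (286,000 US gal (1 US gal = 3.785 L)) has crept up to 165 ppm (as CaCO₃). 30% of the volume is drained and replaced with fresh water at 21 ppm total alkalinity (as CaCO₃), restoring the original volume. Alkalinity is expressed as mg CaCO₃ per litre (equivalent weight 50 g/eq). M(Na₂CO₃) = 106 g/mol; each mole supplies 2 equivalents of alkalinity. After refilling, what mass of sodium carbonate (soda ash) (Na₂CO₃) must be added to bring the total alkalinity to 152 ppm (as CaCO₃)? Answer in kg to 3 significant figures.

Volume: 286,000 US gal × 3.785 L/gal = 1,082,510 L.
After draining 30% and refilling: 165 × 0.70 + 21 × 0.30 = 121.8 ppm.
Deficit to target: 152 − 121.8 = 30.2 mg/L.
As CaCO₃: 30.2 mg/L × 1,082,510 L = 32,690 g; ÷ 50 g/eq ÷ 2 = 326.9 mol Na₂CO₃.
Mass: 326.9 × 106 = 34,650 g.

34.7 kg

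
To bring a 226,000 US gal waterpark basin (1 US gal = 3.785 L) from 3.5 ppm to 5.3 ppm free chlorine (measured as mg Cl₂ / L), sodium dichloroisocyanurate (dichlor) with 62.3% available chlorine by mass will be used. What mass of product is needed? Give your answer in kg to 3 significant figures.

2.47 kg

Volume: 226,000 US gal × 3.785 L/gal = 855,410 L.
Chlorine deficit: 5.3 − 3.5 = 1.8 ppm = 1.8 mg/L as Cl₂.
Cl₂ equivalent needed: 1.8 mg/L × 855,410 L = 1,540,000 mg = 1540 g.
Product at 62.3% available chlorine: 1540 / 0.623 = 2471 g.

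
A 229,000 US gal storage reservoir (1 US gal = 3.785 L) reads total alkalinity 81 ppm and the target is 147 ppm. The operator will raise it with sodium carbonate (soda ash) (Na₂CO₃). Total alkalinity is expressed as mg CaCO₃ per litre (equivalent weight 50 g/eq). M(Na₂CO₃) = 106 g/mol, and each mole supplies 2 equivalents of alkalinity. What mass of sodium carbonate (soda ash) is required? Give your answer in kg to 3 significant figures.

Volume: 229,000 US gal × 3.785 L/gal = 866,765 L.
Alkalinity to add: (147 − 81) = 66 mg/L as CaCO₃ × 866,765 L = 57,210 g as CaCO₃.
Equivalents: 57,210 g ÷ 50 g/eq = 1144 eq.
Each mole of Na₂CO₃ supplies 2 eq, so 1144 / 2 = 572.1 mol.
Mass: 572.1 mol × 106 g/mol = 60,640 g.

60.6 kg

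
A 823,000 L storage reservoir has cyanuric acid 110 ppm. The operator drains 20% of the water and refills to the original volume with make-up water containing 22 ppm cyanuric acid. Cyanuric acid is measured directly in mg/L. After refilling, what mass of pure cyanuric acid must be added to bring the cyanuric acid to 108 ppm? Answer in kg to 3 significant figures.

After draining 20% and refilling: 110 × 0.80 + 22 × 0.20 = 92.4 ppm.
Deficit to target: 108 − 92.4 = 15.6 mg/L.
Mass: 15.6 mg/L × 823,000 L = 12,840 g cyanuric acid.

12.8 kg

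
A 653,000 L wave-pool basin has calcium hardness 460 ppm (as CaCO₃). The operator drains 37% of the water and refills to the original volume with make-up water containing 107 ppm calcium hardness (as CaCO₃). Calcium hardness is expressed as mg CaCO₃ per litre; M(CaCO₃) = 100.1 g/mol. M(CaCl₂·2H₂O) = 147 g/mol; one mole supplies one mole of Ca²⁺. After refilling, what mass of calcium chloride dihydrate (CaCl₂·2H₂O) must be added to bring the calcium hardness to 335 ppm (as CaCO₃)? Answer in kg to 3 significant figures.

5.38 kg

After draining 37% and refilling: 460 × 0.63 + 107 × 0.37 = 329.39 ppm.
Deficit to target: 335 − 329.39 = 5.61 mg/L.
As CaCO₃: 5.61 mg/L × 653,000 L = 3663 g; ÷ 100.1 = 36.6 mol Ca²⁺.
Mass: 36.6 × 147 = 5380 g.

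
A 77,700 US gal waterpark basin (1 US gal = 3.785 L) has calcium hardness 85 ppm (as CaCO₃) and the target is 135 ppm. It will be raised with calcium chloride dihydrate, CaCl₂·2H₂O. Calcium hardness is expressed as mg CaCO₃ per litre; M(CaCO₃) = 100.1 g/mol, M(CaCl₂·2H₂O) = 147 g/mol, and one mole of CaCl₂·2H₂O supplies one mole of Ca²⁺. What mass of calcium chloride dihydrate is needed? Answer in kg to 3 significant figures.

Volume: 77,700 US gal × 3.785 L/gal = 294,094 L.
Hardness to add: (135 − 85) = 50 mg/L as CaCO₃ × 294,094 L = 14,700 g as CaCO₃.
Moles of Ca²⁺ (1 mol Ca²⁺ ≡ 1 mol CaCO₃): 14,700 / 100.1 g/mol = 146.9 mol.
Mass of CaCl₂·2H₂O: 146.9 × 147 = 21,590 g.

21.6 kg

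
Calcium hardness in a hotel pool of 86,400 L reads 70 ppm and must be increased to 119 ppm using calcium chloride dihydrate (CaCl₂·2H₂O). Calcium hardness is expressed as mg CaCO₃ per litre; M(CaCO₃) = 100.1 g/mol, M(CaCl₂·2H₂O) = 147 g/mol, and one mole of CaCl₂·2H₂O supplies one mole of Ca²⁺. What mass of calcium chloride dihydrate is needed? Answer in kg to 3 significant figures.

6.22 kg

Hardness to add: (119 − 70) = 49 mg/L as CaCO₃ × 86,400 L = 4234 g as CaCO₃.
Moles of Ca²⁺ (1 mol Ca²⁺ ≡ 1 mol CaCO₃): 4234 / 100.1 g/mol = 42.29 mol.
Mass of CaCl₂·2H₂O: 42.29 × 147 = 6217 g.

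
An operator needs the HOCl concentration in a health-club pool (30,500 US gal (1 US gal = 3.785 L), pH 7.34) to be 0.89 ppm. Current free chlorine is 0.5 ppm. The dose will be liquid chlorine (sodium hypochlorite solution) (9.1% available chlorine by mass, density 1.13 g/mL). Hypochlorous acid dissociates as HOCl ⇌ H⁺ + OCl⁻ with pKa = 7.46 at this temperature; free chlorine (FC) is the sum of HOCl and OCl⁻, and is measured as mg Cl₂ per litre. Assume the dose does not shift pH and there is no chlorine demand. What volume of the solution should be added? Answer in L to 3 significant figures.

1.20 L

Volume: 30,500 US gal × 3.785 L/gal = 115,442 L.
[OCl⁻]/[HOCl] = 10^(pH − pKa) = 10^(7.34 − 7.46) = 0.7586; fraction as HOCl = 1/(1 + 0.7586) = 0.5686.
Free chlorine required for 0.89 ppm HOCl: 0.89 / 0.5686 = 1.565 ppm.
FC to add: 1.565 − 0.5 = 1.065 mg/L as Cl₂.
Cl₂ equivalent: 1.065 mg/L × 115,442 L = 123 g.
Product at 9.1% available Cl: 123 / 0.091 = 1351 g.
Volume: 1351 g ÷ 1.13 g/mL = 1196 mL.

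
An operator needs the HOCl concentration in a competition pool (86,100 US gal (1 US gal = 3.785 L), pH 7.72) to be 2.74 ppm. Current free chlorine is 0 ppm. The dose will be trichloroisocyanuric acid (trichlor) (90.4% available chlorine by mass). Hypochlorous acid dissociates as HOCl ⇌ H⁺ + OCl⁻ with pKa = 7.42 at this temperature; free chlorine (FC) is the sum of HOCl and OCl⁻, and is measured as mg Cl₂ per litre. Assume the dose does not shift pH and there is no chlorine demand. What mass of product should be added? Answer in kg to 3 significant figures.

2.96 kg

Volume: 86,100 US gal × 3.785 L/gal = 325,888 L.
[OCl⁻]/[HOCl] = 10^(pH − pKa) = 10^(7.72 − 7.42) = 1.995; fraction as HOCl = 1/(1 + 1.995) = 0.3339.
Free chlorine required for 2.74 ppm HOCl: 2.74 / 0.3339 = 8.207 ppm.
FC to add: 8.207 − 0 = 8.207 mg/L as Cl₂.
Cl₂ equivalent: 8.207 mg/L × 325,888 L = 2675 g.
Product at 90.4% available Cl: 2675 / 0.904 = 2959 g.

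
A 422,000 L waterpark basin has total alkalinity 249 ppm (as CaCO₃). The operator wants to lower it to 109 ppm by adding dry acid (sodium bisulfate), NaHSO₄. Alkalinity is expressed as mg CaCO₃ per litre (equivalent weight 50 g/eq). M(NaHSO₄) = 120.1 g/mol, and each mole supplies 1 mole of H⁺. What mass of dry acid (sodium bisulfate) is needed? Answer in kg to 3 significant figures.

142 kg

Alkalinity to neutralize: (249 − 109) = 140 mg/L as CaCO₃ × 422,000 L = 59,080 g as CaCO₃.
Equivalents of H⁺ required: 59,080 ÷ 50 g/eq = 1182 eq = 1182 mol NaHSO₄.
Mass of NaHSO₄: 1182 × 120.1 = 141,900 g.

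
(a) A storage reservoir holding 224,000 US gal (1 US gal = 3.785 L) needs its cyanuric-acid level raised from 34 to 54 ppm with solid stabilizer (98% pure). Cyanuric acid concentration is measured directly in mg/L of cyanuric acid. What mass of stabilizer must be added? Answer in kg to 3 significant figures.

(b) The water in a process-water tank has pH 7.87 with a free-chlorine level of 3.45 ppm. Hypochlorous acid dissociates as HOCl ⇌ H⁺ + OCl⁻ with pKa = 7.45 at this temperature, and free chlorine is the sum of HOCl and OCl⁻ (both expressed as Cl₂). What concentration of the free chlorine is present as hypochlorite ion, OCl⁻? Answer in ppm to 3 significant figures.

(a) Volume: 224,000 US gal × 3.785 L/gal = 847,840 L.
(a) CYA to add: (54 − 34) = 20 mg/L × 847,840 L = 16,960 g cyanuric acid.
(a) At 98% purity: 16,960 / 0.98 = 17,300 g product.

(b) [OCl⁻]/[HOCl] = 10^(pH − pKa) = 10^(7.87 − 7.45) = 10^0.42 = 2.63.
(b) Fraction as HOCl = 1 / (1 + 2.63) = 0.2755.
(b) OCl⁻ = (1 − 0.2755) × 3.45 ppm = 2.5 ppm.

(a) 17.3 kg; (b) 2.50 ppm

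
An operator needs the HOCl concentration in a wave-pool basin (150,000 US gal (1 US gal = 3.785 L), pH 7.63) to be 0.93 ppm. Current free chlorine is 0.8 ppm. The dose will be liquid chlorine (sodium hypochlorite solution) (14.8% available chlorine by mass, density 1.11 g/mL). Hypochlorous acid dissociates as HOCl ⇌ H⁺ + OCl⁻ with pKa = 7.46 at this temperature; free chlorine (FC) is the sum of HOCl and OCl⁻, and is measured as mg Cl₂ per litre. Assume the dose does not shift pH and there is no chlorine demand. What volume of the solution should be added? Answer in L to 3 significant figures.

5.20 L

Volume: 150,000 US gal × 3.785 L/gal = 567,750 L.
[OCl⁻]/[HOCl] = 10^(pH − pKa) = 10^(7.63 − 7.46) = 1.479; fraction as HOCl = 1/(1 + 1.479) = 0.4034.
Free chlorine required for 0.93 ppm HOCl: 0.93 / 0.4034 = 2.306 ppm.
FC to add: 2.306 − 0.8 = 1.506 mg/L as Cl₂.
Cl₂ equivalent: 1.506 mg/L × 567,750 L = 854.8 g.
Product at 14.8% available Cl: 854.8 / 0.148 = 5776 g.
Volume: 5776 g ÷ 1.11 g/mL = 5203 mL.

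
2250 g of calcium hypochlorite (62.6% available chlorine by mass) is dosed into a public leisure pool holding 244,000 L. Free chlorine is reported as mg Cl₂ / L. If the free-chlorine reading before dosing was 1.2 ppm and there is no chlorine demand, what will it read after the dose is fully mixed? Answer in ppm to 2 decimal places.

6.97 ppm

Available chlorine delivered: 2250 g × 0.626 = 1408 g as Cl₂.
Concentration rise: 1408 g / 244,000 L = 5.773 mg/L = 5.77 ppm.
Final FC: 1.2 + 5.77 = 6.97 ppm.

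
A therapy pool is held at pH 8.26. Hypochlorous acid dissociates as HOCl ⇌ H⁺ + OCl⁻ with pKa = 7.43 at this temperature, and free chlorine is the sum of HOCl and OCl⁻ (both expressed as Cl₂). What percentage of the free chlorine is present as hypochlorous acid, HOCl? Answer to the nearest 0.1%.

[OCl⁻]/[HOCl] = 10^(pH − pKa) = 10^(8.26 − 7.43) = 10^0.83 = 6.761.
Fraction as HOCl = 1 / (1 + 6.761) = 0.1289.

12.9%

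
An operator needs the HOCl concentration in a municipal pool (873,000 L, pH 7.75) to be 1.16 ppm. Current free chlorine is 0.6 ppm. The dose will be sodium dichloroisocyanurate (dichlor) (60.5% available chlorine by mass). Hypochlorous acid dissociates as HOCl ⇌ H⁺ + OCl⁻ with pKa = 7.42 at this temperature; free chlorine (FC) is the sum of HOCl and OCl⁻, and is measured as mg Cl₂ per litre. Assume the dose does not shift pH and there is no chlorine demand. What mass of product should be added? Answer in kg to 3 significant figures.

4.39 kg

[OCl⁻]/[HOCl] = 10^(pH − pKa) = 10^(7.75 − 7.42) = 2.138; fraction as HOCl = 1/(1 + 2.138) = 0.3187.
Free chlorine required for 1.16 ppm HOCl: 1.16 / 0.3187 = 3.64 ppm.
FC to add: 3.64 − 0.6 = 3.04 mg/L as Cl₂.
Cl₂ equivalent: 3.04 mg/L × 873,000 L = 2654 g.
Product at 60.5% available Cl: 2654 / 0.605 = 4387 g.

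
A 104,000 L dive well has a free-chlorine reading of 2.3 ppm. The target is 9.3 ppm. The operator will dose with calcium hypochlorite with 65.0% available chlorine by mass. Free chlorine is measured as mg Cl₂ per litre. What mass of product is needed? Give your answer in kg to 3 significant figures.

1.12 kg

Chlorine deficit: 9.3 − 2.3 = 7 ppm = 7 mg/L as Cl₂.
Cl₂ equivalent needed: 7 mg/L × 104,000 L = 728,000 mg = 728 g.
Product at 65.0% available chlorine: 728 / 0.65 = 1120 g.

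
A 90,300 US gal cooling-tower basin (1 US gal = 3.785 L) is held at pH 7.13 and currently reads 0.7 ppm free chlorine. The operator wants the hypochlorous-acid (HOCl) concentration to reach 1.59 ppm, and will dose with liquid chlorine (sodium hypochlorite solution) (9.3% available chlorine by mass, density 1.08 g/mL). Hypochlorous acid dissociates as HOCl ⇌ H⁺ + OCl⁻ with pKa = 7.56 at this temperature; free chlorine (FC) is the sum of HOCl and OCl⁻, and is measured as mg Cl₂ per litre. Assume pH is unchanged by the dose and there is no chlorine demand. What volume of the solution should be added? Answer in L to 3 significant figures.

Volume: 90,300 US gal × 3.785 L/gal = 341,786 L.
[OCl⁻]/[HOCl] = 10^(pH − pKa) = 10^(7.13 − 7.56) = 0.3715; fraction as HOCl = 1/(1 + 0.3715) = 0.7291.
Free chlorine required for 1.59 ppm HOCl: 1.59 / 0.7291 = 2.181 ppm.
FC to add: 2.181 − 0.7 = 1.481 mg/L as Cl₂.
Cl₂ equivalent: 1.481 mg/L × 341,786 L = 506.1 g.
Product at 9.3% available Cl: 506.1 / 0.093 = 5442 g.
Volume: 5442 g ÷ 1.08 g/mL = 5039 mL.

5.04 L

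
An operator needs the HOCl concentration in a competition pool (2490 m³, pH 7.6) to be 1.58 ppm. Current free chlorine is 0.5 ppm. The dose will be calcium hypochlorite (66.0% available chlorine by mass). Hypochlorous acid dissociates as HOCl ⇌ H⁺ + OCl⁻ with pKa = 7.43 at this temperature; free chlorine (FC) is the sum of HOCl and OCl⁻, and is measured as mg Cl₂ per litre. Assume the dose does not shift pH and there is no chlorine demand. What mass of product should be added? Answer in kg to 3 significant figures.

12.9 kg

Volume: 2490 m³ = 2,490,000 L.
[OCl⁻]/[HOCl] = 10^(pH − pKa) = 10^(7.6 − 7.43) = 1.479; fraction as HOCl = 1/(1 + 1.479) = 0.4034.
Free chlorine required for 1.58 ppm HOCl: 1.58 / 0.4034 = 3.917 ppm.
FC to add: 3.917 − 0.5 = 3.417 mg/L as Cl₂.
Cl₂ equivalent: 3.417 mg/L × 2,490,000 L = 8508 g.
Product at 66.0% available Cl: 8508 / 0.66 = 12,890 g.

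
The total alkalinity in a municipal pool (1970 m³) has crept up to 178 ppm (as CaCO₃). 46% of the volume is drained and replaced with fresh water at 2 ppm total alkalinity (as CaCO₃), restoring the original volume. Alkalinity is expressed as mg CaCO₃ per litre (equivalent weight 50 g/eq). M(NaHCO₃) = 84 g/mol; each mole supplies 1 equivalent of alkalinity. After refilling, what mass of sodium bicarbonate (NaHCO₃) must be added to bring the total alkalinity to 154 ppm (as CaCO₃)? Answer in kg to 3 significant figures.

Volume: 1970 m³ = 1,970,000 L.
After draining 46% and refilling: 178 × 0.54 + 2 × 0.46 = 97.04 ppm.
Deficit to target: 154 − 97.04 = 56.96 mg/L.
As CaCO₃: 56.96 mg/L × 1,970,000 L = 112,200 g; ÷ 50 g/eq ÷ 1 = 2244 mol NaHCO₃.
Mass: 2244 × 84 = 188,500 g.

189 kg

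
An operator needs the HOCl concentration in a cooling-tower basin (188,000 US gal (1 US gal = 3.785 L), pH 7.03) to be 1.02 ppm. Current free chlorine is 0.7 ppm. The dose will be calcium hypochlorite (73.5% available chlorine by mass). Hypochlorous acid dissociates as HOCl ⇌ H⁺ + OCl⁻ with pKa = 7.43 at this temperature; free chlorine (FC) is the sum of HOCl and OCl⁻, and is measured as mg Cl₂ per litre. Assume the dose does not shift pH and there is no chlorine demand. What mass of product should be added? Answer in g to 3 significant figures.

703 g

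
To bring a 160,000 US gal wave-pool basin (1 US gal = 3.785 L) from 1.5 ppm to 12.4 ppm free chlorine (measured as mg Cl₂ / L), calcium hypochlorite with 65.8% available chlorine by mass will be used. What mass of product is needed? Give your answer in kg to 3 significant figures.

10.0 kg

Volume: 160,000 US gal × 3.785 L/gal = 605,600 L.
Chlorine deficit: 12.4 − 1.5 = 10.9 ppm = 10.9 mg/L as Cl₂.
Cl₂ equivalent needed: 10.9 mg/L × 605,600 L = 6,601,000 mg = 6601 g.
Product at 65.8% available chlorine: 6601 / 0.658 = 10,030 g.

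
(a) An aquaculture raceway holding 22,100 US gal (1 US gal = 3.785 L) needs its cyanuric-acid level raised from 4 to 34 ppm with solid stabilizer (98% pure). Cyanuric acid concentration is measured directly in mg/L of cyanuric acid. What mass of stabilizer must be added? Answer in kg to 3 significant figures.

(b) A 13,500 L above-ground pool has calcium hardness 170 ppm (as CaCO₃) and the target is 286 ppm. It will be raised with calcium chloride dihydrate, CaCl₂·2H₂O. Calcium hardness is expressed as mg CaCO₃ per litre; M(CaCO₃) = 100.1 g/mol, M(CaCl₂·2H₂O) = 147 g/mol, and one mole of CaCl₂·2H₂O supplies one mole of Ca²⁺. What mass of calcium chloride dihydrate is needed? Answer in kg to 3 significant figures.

(a) Volume: 22,100 US gal × 3.785 L/gal = 83,648 L.
(a) CYA to add: (34 − 4) = 30 mg/L × 83,648 L = 2509 g cyanuric acid.
(a) At 98% purity: 2509 / 0.98 = 2561 g product.

(b) Hardness to add: (286 − 170) = 116 mg/L as CaCO₃ × 13,500 L = 1566 g as CaCO₃.
(b) Moles of Ca²⁺ (1 mol Ca²⁺ ≡ 1 mol CaCO₃): 1566 / 100.1 g/mol = 15.64 mol.
(b) Mass of CaCl₂·2H₂O: 15.64 × 147 = 2300 g.

(a) 2.56 kg; (b) 2.30 kg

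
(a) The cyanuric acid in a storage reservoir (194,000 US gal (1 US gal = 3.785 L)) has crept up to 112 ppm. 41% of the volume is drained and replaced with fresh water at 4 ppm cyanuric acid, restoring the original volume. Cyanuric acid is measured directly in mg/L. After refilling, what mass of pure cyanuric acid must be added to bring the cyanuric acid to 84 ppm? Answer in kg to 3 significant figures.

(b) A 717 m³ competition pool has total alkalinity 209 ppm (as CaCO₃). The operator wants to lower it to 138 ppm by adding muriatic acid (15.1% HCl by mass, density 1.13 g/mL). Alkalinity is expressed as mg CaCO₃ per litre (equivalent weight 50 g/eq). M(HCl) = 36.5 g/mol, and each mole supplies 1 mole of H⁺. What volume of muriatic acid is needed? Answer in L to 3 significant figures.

(a) Volume: 194,000 US gal × 3.785 L/gal = 734,290 L.
(a) After draining 41% and refilling: 112 × 0.59 + 4 × 0.41 = 67.72 ppm.
(a) Deficit to target: 84 − 67.72 = 16.28 mg/L.
(a) Mass: 16.28 mg/L × 734,290 L = 11,950 g cyanuric acid.

(b) Volume: 717 m³ = 717,000 L.
(b) Alkalinity to neutralize: (209 − 138) = 71 mg/L as CaCO₃ × 717,000 L = 50,910 g as CaCO₃.
(b) Equivalents of H⁺ required: 50,910 ÷ 50 g/eq = 1018 eq = 1018 mol HCl.
(b) Mass of HCl: 1018 × 36.5 = 37,160 g.
(b) Mass of 15.1% solution: 37,160 / 0.151 = 246,100 g.
(b) Volume: 246,100 g ÷ 1.13 g/mL = 217,800 mL.

(a) 12.0 kg; (b) 218 L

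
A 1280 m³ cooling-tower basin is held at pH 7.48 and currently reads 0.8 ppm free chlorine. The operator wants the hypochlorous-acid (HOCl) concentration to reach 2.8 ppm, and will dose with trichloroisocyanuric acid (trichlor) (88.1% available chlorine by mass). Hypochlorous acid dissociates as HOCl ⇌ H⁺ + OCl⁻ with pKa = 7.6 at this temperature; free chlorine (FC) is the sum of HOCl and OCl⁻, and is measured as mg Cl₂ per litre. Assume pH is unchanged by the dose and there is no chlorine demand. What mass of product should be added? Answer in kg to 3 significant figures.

Volume: 1280 m³ = 1,280,000 L.
[OCl⁻]/[HOCl] = 10^(pH − pKa) = 10^(7.48 − 7.6) = 0.7586; fraction as HOCl = 1/(1 + 0.7586) = 0.5686.
Free chlorine required for 2.8 ppm HOCl: 2.8 / 0.5686 = 4.924 ppm.
FC to add: 4.924 − 0.8 = 4.124 mg/L as Cl₂.
Cl₂ equivalent: 4.124 mg/L × 1,280,000 L = 5279 g.
Product at 88.1% available Cl: 5279 / 0.881 = 5992 g.

5.99 kg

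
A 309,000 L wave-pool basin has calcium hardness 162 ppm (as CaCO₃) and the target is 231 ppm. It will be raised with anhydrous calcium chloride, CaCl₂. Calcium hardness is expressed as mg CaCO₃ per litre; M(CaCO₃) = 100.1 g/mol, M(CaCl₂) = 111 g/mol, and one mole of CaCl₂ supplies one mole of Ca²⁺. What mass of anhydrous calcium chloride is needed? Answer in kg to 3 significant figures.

Hardness to add: (231 − 162) = 69 mg/L as CaCO₃ × 309,000 L = 21,320 g as CaCO₃.
Moles of Ca²⁺ (1 mol Ca²⁺ ≡ 1 mol CaCO₃): 21,320 / 100.1 g/mol = 213 mol.
Mass of CaCl₂: 213 × 111 = 23,640 g.

23.6 kg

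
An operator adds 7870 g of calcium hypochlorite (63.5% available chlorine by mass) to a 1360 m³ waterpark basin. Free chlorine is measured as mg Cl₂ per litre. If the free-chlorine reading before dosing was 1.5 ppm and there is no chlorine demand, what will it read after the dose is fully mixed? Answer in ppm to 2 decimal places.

Volume: 1360 m³ = 1,360,000 L.
Available chlorine delivered: 7870 g × 0.635 = 4997 g as Cl₂.
Concentration rise: 4997 g / 1,360,000 L = 3.675 mg/L = 3.67 ppm.
Final FC: 1.5 + 3.67 = 5.17 ppm.

5.17 ppm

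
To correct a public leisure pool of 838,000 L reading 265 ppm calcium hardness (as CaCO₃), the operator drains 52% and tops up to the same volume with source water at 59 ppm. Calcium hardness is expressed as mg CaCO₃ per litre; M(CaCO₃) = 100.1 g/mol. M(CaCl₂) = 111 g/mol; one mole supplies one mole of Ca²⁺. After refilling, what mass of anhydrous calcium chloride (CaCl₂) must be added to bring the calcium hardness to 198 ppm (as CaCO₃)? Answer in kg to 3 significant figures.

After draining 52% and refilling: 265 × 0.48 + 59 × 0.52 = 157.88 ppm.
Deficit to target: 198 − 157.88 = 40.12 mg/L.
As CaCO₃: 40.12 mg/L × 838,000 L = 33,620 g; ÷ 100.1 = 335.9 mol Ca²⁺.
Mass: 335.9 × 111 = 37,280 g.

37.3 kg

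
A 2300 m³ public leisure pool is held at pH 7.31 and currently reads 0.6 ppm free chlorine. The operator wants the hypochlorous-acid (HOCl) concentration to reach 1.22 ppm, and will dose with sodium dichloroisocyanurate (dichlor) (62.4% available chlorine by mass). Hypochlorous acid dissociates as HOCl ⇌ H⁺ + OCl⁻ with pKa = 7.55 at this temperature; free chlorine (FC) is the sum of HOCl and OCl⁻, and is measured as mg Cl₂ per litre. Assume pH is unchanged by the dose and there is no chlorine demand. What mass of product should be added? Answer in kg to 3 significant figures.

Volume: 2300 m³ = 2,300,000 L.
[OCl⁻]/[HOCl] = 10^(pH − pKa) = 10^(7.31 − 7.55) = 0.5754; fraction as HOCl = 1/(1 + 0.5754) = 0.6347.
Free chlorine required for 1.22 ppm HOCl: 1.22 / 0.6347 = 1.922 ppm.
FC to add: 1.922 − 0.6 = 1.322 mg/L as Cl₂.
Cl₂ equivalent: 1.322 mg/L × 2,300,000 L = 3041 g.
Product at 62.4% available Cl: 3041 / 0.624 = 4873 g.

4.87 kg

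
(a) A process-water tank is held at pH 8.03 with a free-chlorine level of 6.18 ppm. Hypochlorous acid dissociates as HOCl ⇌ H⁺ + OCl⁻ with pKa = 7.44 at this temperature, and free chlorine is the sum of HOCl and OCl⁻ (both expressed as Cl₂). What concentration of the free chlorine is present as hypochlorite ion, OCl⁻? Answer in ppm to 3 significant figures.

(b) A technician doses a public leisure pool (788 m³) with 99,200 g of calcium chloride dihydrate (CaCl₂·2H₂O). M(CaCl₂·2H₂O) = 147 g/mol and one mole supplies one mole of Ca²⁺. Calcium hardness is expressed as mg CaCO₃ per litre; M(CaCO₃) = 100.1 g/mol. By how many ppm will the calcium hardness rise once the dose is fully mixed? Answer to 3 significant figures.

(a) 4.92 ppm; (b) 85.7 ppm

(a) [OCl⁻]/[HOCl] = 10^(pH − pKa) = 10^(8.03 − 7.44) = 10^0.59 = 3.89.
(a) Fraction as HOCl = 1 / (1 + 3.89) = 0.2045.
(a) OCl⁻ = (1 − 0.2045) × 6.18 ppm = 4.916 ppm.

(b) Volume: 788 m³ = 788,000 L.
(b) Moles of Ca²⁺: 99,200 g ÷ 147 g/mol = 674.8 mol.
(b) As CaCO₃: 674.8 mol × 100.1 g/mol = 67,550 g.
(b) Rise: 67,550 g / 788,000 L × 1000 = 85.72 mg/L.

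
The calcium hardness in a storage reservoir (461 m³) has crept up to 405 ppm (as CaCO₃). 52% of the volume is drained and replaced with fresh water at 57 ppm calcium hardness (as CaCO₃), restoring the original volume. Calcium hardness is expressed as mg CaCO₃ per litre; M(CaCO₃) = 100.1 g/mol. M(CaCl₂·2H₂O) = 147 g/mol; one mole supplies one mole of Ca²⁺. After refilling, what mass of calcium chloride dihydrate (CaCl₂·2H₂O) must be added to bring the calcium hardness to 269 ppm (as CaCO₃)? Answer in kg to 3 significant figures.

Volume: 461 m³ = 461,000 L.
After draining 52% and refilling: 405 × 0.48 + 57 × 0.52 = 224.04 ppm.
Deficit to target: 269 − 224.04 = 44.96 mg/L.
As CaCO₃: 44.96 mg/L × 461,000 L = 20,730 g; ÷ 100.1 = 207.1 mol Ca²⁺.
Mass: 207.1 × 147 = 30,440 g.

30.4 kg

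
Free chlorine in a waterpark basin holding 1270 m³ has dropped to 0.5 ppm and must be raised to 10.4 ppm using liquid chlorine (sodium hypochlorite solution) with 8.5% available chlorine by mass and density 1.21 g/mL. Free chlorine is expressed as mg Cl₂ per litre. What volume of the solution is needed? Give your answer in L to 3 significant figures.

Volume: 1270 m³ = 1,270,000 L.
Chlorine deficit: 10.4 − 0.5 = 9.9 ppm = 9.9 mg/L as Cl₂.
Cl₂ equivalent needed: 9.9 mg/L × 1,270,000 L = 12,570,000 mg = 12,570 g.
Product at 8.5% available chlorine: 12,570 / 0.085 = 147,900 g.
Volume at density 1.21 g/mL: 147,900 g ÷ 1.21 g/mL = 122,200 mL.

122 L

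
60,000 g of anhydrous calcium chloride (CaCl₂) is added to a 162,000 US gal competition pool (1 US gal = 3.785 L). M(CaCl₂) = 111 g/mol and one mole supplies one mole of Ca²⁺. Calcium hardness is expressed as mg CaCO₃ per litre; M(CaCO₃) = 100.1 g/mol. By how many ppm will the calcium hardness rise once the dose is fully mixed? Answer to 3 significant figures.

Volume: 162,000 US gal × 3.785 L/gal = 613,170 L.
Moles of Ca²⁺: 60,000 g ÷ 111 g/mol = 540.5 mol.
As CaCO₃: 540.5 mol × 100.1 g/mol = 54,110 g.
Rise: 54,110 g / 613,170 L × 1000 = 88.24 mg/L.

88.2 ppm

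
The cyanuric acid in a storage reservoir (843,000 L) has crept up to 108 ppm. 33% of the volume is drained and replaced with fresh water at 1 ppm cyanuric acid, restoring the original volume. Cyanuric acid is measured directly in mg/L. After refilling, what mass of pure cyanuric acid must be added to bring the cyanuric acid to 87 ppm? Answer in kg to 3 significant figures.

12.1 kg

After draining 33% and refilling: 108 × 0.67 + 1 × 0.33 = 72.69 ppm.
Deficit to target: 87 − 72.69 = 14.31 mg/L.
Mass: 14.31 mg/L × 843,000 L = 12,060 g cyanuric acid.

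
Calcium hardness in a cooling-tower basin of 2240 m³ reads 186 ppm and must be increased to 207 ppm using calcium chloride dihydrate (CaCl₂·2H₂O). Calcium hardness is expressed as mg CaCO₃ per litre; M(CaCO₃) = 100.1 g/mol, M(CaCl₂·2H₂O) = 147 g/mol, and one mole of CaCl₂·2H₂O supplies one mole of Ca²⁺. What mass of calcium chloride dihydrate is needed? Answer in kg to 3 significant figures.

Volume: 2240 m³ = 2,240,000 L.
Hardness to add: (207 − 186) = 21 mg/L as CaCO₃ × 2,240,000 L = 47,040 g as CaCO₃.
Moles of Ca²⁺ (1 mol Ca²⁺ ≡ 1 mol CaCO₃): 47,040 / 100.1 g/mol = 469.9 mol.
Mass of CaCl₂·2H₂O: 469.9 × 147 = 69,080 g.

69.1 kg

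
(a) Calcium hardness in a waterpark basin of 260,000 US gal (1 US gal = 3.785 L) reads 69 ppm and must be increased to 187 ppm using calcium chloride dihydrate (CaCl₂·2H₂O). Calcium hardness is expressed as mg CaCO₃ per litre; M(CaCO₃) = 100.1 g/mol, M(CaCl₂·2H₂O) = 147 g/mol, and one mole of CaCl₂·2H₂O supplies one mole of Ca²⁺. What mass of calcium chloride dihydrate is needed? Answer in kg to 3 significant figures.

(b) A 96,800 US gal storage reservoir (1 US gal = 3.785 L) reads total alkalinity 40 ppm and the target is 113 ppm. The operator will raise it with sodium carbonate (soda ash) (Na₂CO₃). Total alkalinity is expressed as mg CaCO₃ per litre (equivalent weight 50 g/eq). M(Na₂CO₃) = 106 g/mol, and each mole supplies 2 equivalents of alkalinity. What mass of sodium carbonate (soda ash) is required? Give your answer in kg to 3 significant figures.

(a) 171 kg; (b) 28.4 kg

(a) Volume: 260,000 US gal × 3.785 L/gal = 984,100 L.
(a) Hardness to add: (187 − 69) = 118 mg/L as CaCO₃ × 984,100 L = 116,100 g as CaCO₃.
(a) Moles of Ca²⁺ (1 mol Ca²⁺ ≡ 1 mol CaCO₃): 116,100 / 100.1 g/mol = 1160 mol.
(a) Mass of CaCl₂·2H₂O: 1160 × 147 = 170,500 g.

(b) Volume: 96,800 US gal × 3.785 L/gal = 366,388 L.
(b) Alkalinity to add: (113 − 40) = 73 mg/L as CaCO₃ × 366,388 L = 26,750 g as CaCO₃.
(b) Equivalents: 26,750 g ÷ 50 g/eq = 534.9 eq.
(b) Each mole of Na₂CO₃ supplies 2 eq, so 534.9 / 2 = 267.5 mol.
(b) Mass: 267.5 mol × 106 g/mol = 28,350 g.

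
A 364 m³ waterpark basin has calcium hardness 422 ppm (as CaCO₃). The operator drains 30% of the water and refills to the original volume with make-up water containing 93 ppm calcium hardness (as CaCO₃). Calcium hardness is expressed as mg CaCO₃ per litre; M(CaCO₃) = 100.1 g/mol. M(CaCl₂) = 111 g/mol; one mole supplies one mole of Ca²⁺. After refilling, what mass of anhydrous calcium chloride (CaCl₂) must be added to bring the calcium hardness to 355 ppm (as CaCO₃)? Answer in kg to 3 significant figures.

Volume: 364 m³ = 364,000 L.
After draining 30% and refilling: 422 × 0.70 + 93 × 0.30 = 323.3 ppm.
Deficit to target: 355 − 323.3 = 31.7 mg/L.
As CaCO₃: 31.7 mg/L × 364,000 L = 11,540 g; ÷ 100.1 = 115.3 mol Ca²⁺.
Mass: 115.3 × 111 = 12,800 g.

12.8 kg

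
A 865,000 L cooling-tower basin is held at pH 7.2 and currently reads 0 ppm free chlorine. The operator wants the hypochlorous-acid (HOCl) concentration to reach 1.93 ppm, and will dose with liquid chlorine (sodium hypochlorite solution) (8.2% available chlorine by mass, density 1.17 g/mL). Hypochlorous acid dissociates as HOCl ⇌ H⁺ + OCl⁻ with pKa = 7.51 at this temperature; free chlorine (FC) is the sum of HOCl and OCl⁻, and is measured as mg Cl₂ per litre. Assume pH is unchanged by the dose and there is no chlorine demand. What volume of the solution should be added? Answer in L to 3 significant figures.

[OCl⁻]/[HOCl] = 10^(pH − pKa) = 10^(7.2 − 7.51) = 0.4898; fraction as HOCl = 1/(1 + 0.4898) = 0.6712.
Free chlorine required for 1.93 ppm HOCl: 1.93 / 0.6712 = 2.875 ppm.
FC to add: 2.875 − 0 = 2.875 mg/L as Cl₂.
Cl₂ equivalent: 2.875 mg/L × 865,000 L = 2487 g.
Product at 8.2% available Cl: 2487 / 0.082 = 30,330 g.
Volume: 30,330 g ÷ 1.17 g/mL = 25,920 mL.

25.9 L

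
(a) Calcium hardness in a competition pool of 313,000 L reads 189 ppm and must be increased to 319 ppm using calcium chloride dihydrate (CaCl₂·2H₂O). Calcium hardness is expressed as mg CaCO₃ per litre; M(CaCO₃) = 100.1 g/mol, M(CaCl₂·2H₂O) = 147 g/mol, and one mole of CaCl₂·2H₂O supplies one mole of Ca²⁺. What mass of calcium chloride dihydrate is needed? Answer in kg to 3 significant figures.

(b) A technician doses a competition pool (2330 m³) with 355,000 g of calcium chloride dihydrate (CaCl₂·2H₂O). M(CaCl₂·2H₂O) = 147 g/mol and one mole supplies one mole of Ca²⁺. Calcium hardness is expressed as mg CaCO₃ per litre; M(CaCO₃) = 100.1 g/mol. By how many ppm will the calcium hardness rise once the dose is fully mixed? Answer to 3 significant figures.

(a) Hardness to add: (319 − 189) = 130 mg/L as CaCO₃ × 313,000 L = 40,690 g as CaCO₃.
(a) Moles of Ca²⁺ (1 mol Ca²⁺ ≡ 1 mol CaCO₃): 40,690 / 100.1 g/mol = 406.5 mol.
(a) Mass of CaCl₂·2H₂O: 406.5 × 147 = 59,750 g.

(b) Volume: 2330 m³ = 2,330,000 L.
(b) Moles of Ca²⁺: 355,000 g ÷ 147 g/mol = 2415 mol.
(b) As CaCO₃: 2415 mol × 100.1 g/mol = 241,700 g.
(b) Rise: 241,700 g / 2,330,000 L × 1000 = 103.8 mg/L.

(a) 59.8 kg; (b) 104 ppm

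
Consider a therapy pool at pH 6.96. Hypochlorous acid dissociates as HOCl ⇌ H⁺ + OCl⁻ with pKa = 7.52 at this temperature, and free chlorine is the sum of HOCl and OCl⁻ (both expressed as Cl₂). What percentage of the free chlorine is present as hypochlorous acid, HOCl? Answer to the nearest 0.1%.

[OCl⁻]/[HOCl] = 10^(pH − pKa) = 10^(6.96 − 7.52) = 10^-0.56 = 0.2754.
Fraction as HOCl = 1 / (1 + 0.2754) = 0.7841.

78.4%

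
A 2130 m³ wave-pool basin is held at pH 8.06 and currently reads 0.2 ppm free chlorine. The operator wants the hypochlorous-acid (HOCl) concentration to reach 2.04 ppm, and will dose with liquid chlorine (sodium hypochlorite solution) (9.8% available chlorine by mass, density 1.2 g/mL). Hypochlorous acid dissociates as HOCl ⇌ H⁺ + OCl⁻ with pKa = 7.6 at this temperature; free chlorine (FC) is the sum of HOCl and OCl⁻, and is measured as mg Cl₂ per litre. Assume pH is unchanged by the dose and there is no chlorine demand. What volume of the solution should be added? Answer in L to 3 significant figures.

Volume: 2130 m³ = 2,130,000 L.
[OCl⁻]/[HOCl] = 10^(pH − pKa) = 10^(8.06 − 7.6) = 2.884; fraction as HOCl = 1/(1 + 2.884) = 0.2575.
Free chlorine required for 2.04 ppm HOCl: 2.04 / 0.2575 = 7.923 ppm.
FC to add: 7.923 − 0.2 = 7.723 mg/L as Cl₂.
Cl₂ equivalent: 7.723 mg/L × 2,130,000 L = 16,450 g.
Product at 9.8% available Cl: 16,450 / 0.098 = 167,900 g.
Volume: 167,900 g ÷ 1.2 g/mL = 139,900 mL.

140 L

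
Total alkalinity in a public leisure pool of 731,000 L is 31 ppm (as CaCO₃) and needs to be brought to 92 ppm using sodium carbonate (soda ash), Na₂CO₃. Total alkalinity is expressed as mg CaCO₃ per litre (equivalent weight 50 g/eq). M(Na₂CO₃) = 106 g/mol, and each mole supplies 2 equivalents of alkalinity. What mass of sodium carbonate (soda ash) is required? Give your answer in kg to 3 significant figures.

47.3 kg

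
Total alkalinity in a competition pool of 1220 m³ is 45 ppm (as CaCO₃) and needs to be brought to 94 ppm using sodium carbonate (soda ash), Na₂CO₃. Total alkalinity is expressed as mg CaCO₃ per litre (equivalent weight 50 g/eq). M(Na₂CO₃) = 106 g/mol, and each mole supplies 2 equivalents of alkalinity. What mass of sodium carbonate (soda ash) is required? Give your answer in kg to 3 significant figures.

63.4 kg

Volume: 1220 m³ = 1,220,000 L.
Alkalinity to add: (94 − 45) = 49 mg/L as CaCO₃ × 1,220,000 L = 59,780 g as CaCO₃.
Equivalents: 59,780 g ÷ 50 g/eq = 1196 eq.
Each mole of Na₂CO₃ supplies 2 eq, so 1196 / 2 = 597.8 mol.
Mass: 597.8 mol × 106 g/mol = 63,370 g.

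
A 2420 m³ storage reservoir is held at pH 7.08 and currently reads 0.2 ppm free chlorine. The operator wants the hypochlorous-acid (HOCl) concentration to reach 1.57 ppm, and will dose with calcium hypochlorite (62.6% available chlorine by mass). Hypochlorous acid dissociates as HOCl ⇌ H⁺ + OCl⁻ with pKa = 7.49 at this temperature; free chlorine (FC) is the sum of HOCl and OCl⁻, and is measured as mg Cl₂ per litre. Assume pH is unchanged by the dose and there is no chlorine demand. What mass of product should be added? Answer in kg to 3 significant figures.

7.66 kg

Volume: 2420 m³ = 2,420,000 L.
[OCl⁻]/[HOCl] = 10^(pH − pKa) = 10^(7.08 − 7.49) = 0.389; fraction as HOCl = 1/(1 + 0.389) = 0.7199.
Free chlorine required for 1.57 ppm HOCl: 1.57 / 0.7199 = 2.181 ppm.
FC to add: 2.181 − 0.2 = 1.981 mg/L as Cl₂.
Cl₂ equivalent: 1.981 mg/L × 2,420,000 L = 4794 g.
Product at 62.6% available Cl: 4794 / 0.626 = 7657 g.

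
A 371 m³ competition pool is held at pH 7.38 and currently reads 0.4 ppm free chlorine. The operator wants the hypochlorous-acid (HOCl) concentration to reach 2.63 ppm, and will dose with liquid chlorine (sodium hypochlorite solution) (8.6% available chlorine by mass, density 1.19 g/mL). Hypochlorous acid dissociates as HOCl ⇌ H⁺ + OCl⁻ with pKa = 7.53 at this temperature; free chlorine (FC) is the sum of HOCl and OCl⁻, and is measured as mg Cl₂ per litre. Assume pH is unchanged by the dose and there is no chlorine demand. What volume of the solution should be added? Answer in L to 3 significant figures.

Volume: 371 m³ = 371,000 L.
[OCl⁻]/[HOCl] = 10^(pH − pKa) = 10^(7.38 − 7.53) = 0.7079; fraction as HOCl = 1/(1 + 0.7079) = 0.5855.
Free chlorine required for 2.63 ppm HOCl: 2.63 / 0.5855 = 4.492 ppm.
FC to add: 4.492 − 0.4 = 4.092 mg/L as Cl₂.
Cl₂ equivalent: 4.092 mg/L × 371,000 L = 1518 g.
Product at 8.6% available Cl: 1518 / 0.086 = 17,650 g.
Volume: 17,650 g ÷ 1.19 g/mL = 14,830 mL.

14.8 L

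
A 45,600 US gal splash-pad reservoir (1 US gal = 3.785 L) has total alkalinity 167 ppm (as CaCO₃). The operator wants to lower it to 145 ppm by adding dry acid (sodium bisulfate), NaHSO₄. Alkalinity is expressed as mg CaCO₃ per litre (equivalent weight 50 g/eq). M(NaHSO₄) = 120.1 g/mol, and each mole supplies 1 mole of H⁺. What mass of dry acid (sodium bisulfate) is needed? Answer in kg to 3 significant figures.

9.12 kg

Volume: 45,600 US gal × 3.785 L/gal = 172,596 L.
Alkalinity to neutralize: (167 − 145) = 22 mg/L as CaCO₃ × 172,596 L = 3797 g as CaCO₃.
Equivalents of H⁺ required: 3797 ÷ 50 g/eq = 75.94 eq = 75.94 mol NaHSO₄.
Mass of NaHSO₄: 75.94 × 120.1 = 9121 g.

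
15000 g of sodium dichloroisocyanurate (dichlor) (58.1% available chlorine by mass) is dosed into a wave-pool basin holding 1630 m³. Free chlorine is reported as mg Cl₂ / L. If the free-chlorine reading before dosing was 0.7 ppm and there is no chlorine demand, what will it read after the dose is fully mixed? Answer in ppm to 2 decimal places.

6.05 ppm

Volume: 1630 m³ = 1,630,000 L.
Available chlorine delivered: 15,000 g × 0.581 = 8715 g as Cl₂.
Concentration rise: 8715 g / 1,630,000 L = 5.347 mg/L = 5.35 ppm.
Final FC: 0.7 + 5.35 = 6.05 ppm.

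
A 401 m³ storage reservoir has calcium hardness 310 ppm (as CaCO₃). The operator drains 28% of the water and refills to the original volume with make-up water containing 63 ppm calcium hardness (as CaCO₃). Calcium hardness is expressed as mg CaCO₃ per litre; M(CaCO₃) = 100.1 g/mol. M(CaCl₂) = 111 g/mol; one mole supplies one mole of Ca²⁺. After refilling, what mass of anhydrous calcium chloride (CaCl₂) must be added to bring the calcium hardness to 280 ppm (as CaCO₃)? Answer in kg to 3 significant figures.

17.4 kg

Volume: 401 m³ = 401,000 L.
After draining 28% and refilling: 310 × 0.72 + 63 × 0.28 = 240.84 ppm.
Deficit to target: 280 − 240.84 = 39.16 mg/L.
As CaCO₃: 39.16 mg/L × 401,000 L = 15,700 g; ÷ 100.1 = 156.9 mol Ca²⁺.
Mass: 156.9 × 111 = 17,410 g.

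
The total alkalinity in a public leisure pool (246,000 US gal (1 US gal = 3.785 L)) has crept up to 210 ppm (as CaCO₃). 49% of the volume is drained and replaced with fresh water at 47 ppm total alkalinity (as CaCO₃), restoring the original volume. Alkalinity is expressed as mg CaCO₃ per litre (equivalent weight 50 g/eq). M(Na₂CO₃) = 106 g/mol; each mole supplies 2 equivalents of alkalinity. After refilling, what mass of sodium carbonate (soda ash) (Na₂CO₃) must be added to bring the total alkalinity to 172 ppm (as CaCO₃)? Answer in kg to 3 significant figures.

Volume: 246,000 US gal × 3.785 L/gal = 931,110 L.
After draining 49% and refilling: 210 × 0.51 + 47 × 0.49 = 130.13 ppm.
Deficit to target: 172 − 130.13 = 41.87 mg/L.
As CaCO₃: 41.87 mg/L × 931,110 L = 38,990 g; ÷ 50 g/eq ÷ 2 = 389.9 mol Na₂CO₃.
Mass: 389.9 × 106 = 41,320 g.

41.3 kg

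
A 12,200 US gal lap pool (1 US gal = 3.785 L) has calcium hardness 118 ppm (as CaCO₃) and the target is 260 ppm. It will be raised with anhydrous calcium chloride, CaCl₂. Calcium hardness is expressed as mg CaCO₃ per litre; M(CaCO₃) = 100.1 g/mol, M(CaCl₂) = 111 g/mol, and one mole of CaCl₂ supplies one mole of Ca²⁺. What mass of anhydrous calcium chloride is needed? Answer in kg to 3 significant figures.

Volume: 12,200 US gal × 3.785 L/gal = 46,177 L.
Hardness to add: (260 − 118) = 142 mg/L as CaCO₃ × 46,177 L = 6557 g as CaCO₃.
Moles of Ca²⁺ (1 mol Ca²⁺ ≡ 1 mol CaCO₃): 6557 / 100.1 g/mol = 65.51 mol.
Mass of CaCl₂: 65.51 × 111 = 7271 g.

7.27 kg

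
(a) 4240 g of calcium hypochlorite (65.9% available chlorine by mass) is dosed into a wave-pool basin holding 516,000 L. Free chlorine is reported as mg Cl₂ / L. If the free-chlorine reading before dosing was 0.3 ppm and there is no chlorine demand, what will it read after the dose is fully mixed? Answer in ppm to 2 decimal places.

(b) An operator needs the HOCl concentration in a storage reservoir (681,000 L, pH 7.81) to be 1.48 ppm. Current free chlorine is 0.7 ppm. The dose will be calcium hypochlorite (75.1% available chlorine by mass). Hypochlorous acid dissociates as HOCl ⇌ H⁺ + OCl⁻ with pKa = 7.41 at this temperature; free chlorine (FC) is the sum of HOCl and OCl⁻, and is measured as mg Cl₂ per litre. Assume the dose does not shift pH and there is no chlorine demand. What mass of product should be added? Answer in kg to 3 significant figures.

(a) Available chlorine delivered: 4240 g × 0.659 = 2794 g as Cl₂.
(a) Concentration rise: 2794 g / 516,000 L = 5.415 mg/L = 5.42 ppm.
(a) Final FC: 0.3 + 5.42 = 5.72 ppm.

(b) [OCl⁻]/[HOCl] = 10^(pH − pKa) = 10^(7.81 − 7.41) = 2.512; fraction as HOCl = 1/(1 + 2.512) = 0.2847.
(b) Free chlorine required for 1.48 ppm HOCl: 1.48 / 0.2847 = 5.198 ppm.
(b) FC to add: 5.198 − 0.7 = 4.498 mg/L as Cl₂.
(b) Cl₂ equivalent: 4.498 mg/L × 681,000 L = 3063 g.
(b) Product at 75.1% available Cl: 3063 / 0.751 = 4078 g.

(a) 5.72 ppm; (b) 4.08 kg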